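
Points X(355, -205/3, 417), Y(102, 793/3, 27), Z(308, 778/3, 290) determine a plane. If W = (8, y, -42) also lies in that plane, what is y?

Coplanarity requires XY · (XZ × XW) = 0.
XY = (-253, 998/3, -390), XZ = (-47, 983/3, -127); the triple product is linear in y with coefficient -13801 and constant term 248418.
Setting it to zero: y = 18.

18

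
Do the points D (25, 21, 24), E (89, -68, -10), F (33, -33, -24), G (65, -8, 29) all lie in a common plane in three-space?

No

A normal to the plane through D, E, F is n = DE × DF = (2436, 2800, -2744).
The plane has equation n·P = 53844. For G: n·G = 56364.
56364 ≠ 53844, so G is off the plane.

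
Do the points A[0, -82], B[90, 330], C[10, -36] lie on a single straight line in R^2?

No

AB = (90, 412), AC = (10, 46).
If collinear, AC would be a scalar multiple of AB. But (90)·(46) ≠ (412)·(10) (difference 20), so they are not parallel; the points are not collinear.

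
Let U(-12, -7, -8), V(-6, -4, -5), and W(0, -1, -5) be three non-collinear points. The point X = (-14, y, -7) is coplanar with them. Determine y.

-8

Coplanarity requires UV · (UW × UX) = 0.
UV = (6, 3, 3), UW = (12, 6, 3); the triple product is linear in y with coefficient 18 and constant term 144.
Setting it to zero: y = -8.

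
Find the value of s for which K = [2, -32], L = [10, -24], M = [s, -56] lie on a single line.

Collinearity: (M − K) must be parallel to (L − K) = (8, 8).
Cross-multiplying the components: (s − 2)·(8) = (-24)·(8).
Solving gives s = -22.

-22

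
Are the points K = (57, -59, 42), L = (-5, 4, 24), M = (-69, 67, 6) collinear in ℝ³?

KL = (-62, 63, -18), KM = (-126, 126, -36).
Comparing components 3 and 1: (-18)(-126) − (-62)(-36) = 36 ≠ 0, so KL and KM are not parallel and the points are not collinear.

No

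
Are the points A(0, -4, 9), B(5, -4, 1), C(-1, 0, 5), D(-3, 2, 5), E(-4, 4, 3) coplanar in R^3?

The plane through A, B, C has normal n = AB × AC = (32, 28, 20) and equation n·P = 68.
Checking the remaining points: n·D = 60, n·E = 44.
Since n·D = 60 ≠ 68, D is off the plane and the points are not all coplanar.

No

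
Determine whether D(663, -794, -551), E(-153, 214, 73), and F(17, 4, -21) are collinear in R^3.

No

DE = (-816, 1008, 624), DF = (-646, 798, 530).
Comparing components 2 and 3: (1008)(530) − (624)(798) = 36288 ≠ 0, so DE and DF are not parallel and the points are not collinear.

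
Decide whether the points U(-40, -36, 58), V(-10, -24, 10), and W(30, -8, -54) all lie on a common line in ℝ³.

Yes

UV = (30, 12, -48), UW = (70, 28, -112).
UV × UW = (0, 0, 0).
The cross product vanishes, so the three points are collinear.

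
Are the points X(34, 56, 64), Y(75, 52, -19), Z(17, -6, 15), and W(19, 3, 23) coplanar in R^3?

Yes

A normal to the plane through X, Y, Z is n = XY × XZ = (-4950, 3420, -2610).
The plane has equation n·P = -143820. For W: n·W = -143820.
Equal, so W lies in the plane and all four are coplanar.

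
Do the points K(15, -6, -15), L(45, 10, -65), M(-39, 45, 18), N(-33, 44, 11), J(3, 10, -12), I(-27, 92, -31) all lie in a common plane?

The plane through K, L, M has normal n = KL × KM = (3078, 1710, 2394) and equation n·P = 0.
Checking the remaining points: n·N = 0, n·J = -2394, n·I = 0.
Since n·J = -2394 ≠ 0, J is off the plane and the points are not all coplanar.

No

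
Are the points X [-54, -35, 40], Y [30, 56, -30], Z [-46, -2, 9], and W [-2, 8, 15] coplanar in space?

With X as base: XY = (84, 91, -70), XZ = (8, 33, -31), XW = (52, 43, -25).
XZ × XW = (508, -1412, -1372).
XY · (XZ × XW) = 10220.
Since 10220 ≠ 0, the four points are not coplanar.

No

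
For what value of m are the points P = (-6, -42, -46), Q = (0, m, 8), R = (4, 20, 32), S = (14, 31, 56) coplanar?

The points are coplanar iff PQ · (PR × PS) = 0.
Expanding, this is linear in m: (540)m + (-1080) = 0.
So m = 2.

2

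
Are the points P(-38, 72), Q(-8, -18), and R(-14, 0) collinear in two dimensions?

Yes

PQ = (30, -90), PR = (24, -72).
Checking proportionality: PR = 4/5·PQ, so the vectors are parallel and the points are collinear.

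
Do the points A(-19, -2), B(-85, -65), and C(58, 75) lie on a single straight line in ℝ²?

AB = (-66, -63), AC = (77, 77).
If collinear, AC would be a scalar multiple of AB. But (-66)·(77) ≠ (-63)·(77) (difference -231), so they are not parallel; the points are not collinear.

No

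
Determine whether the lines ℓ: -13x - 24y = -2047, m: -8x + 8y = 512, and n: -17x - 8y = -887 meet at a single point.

No

The three lines meet at one point iff the augmented coefficient matrix [aᵢ bᵢ cᵢ] has rank < 3, i.e. its determinant vanishes.
Here the determinant is 8800.
Nonzero, so no common point exists.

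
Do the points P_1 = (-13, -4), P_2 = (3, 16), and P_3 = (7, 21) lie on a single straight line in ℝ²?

Yes

P_1P_2 = (16, 20), P_1P_3 = (20, 25).
det[P_1P_2; P_1P_3] = (16)(25) − (20)(20) = 0.
The determinant is zero, so the points are collinear.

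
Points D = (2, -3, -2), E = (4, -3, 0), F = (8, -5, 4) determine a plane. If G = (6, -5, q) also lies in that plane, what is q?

2

The plane through D, E, F has equation 4x − 4z = 16.
Substituting G: (-4)q + (24) = 16, so q = 2.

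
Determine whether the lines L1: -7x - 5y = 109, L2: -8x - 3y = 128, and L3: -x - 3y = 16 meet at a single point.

No

Lines aᵢx + bᵢy = cᵢ with pairwise distinct directions are concurrent exactly when det[aᵢ bᵢ cᵢ] = 0.
Here the determinant is -63.
Nonzero, so no common point exists.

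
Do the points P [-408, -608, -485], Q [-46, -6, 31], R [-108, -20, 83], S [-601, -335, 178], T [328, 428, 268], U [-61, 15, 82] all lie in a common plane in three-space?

No

The plane through P, Q, R has normal n = PQ × PR = (38528, -50816, 32256) and equation n·X = -467456.
Checking the remaining points: n·S = -390400, n·T = -467456, n·U = -467456.
Since n·S = -390400 ≠ -467456, S is off the plane and the points are not all coplanar.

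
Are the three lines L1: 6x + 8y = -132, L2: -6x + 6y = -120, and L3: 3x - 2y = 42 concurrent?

Yes

Intersecting L1 and L2: solving the 2×2 system gives (x, y) = (2, -18).
Substitute into L3: (3)(2) + (-2)(-18) = 42.
This equals 42, so (2, -18) lies on all three lines and they are concurrent.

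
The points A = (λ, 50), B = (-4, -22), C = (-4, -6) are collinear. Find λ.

-4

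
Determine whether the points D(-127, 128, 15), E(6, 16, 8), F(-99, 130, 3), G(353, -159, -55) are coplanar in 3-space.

No

A normal to the plane through D, E, F is n = DE × DF = (1358, 1400, 3402).
The plane has equation n·P = 57764. For G: n·G = 69664.
69664 ≠ 57764, so G is off the plane.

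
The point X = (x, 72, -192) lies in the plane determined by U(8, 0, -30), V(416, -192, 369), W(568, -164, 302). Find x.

152

Coplanarity requires UV · (UW × UX) = 0.
UV = (408, -192, 399), UW = (560, -164, 332); the triple product is linear in x with coefficient 1692 and constant term -257184.
Setting it to zero: x = 152.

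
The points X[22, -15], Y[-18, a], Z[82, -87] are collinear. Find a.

33

The three points are collinear iff det[XY; XZ] = 0.
This determinant is linear in a: (-60)a + (1980) = 0, so a = 33.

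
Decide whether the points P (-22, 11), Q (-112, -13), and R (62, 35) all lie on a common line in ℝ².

PQ = (-90, -24), PR = (84, 24).
If collinear, PR would be a scalar multiple of PQ. But (-90)·(24) ≠ (-24)·(84) (difference -144), so they are not parallel; the points are not collinear.

No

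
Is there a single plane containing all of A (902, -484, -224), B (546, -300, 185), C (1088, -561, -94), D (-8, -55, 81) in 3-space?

No

The four points are coplanar iff the 3×3 determinant with rows AB, AC, AD is zero.
Rows: (-356, 184, 409), (186, -77, 130), (-910, 429, 305).
Expanding along the first row: (-356)(-79255) − (184)(175030) + (409)(9724) = -13624.
Nonzero ⇒ not coplanar.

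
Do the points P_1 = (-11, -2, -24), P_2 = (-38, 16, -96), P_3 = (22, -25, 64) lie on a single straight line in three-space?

No

P_1P_2 = (-27, 18, -72), P_1P_3 = (33, -23, 88).
P_1P_2 × P_1P_3 = (-72, 0, 27).
The cross product is nonzero, so the points do not lie on one line.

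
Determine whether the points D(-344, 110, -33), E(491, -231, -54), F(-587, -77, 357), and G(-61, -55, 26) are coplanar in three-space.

With D as base: DE = (835, -341, -21), DF = (-243, -187, 390), DG = (283, -165, 59).
DF × DG = (53317, 124707, 93016).
DE · (DF × DG) = 41272.
Since 41272 ≠ 0, the four points are not coplanar.

No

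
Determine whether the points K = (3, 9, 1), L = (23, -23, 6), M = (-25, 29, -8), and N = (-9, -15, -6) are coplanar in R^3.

No

A normal to the plane through K, L, M is n = KL × KM = (188, 40, -496).
The plane has equation n·P = 428. For N: n·N = 684.
684 ≠ 428, so N is off the plane.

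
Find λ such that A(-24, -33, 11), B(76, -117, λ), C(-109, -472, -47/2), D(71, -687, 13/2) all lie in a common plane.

Normal to plane ACD: n = (-41175/2, -3660, 97295); plane equation n·P = 1685125.
Requiring n·B = 1685125: (97295)λ + (-1136430) = 1685125.
So λ = 29.

29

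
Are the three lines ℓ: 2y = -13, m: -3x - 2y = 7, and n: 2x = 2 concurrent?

No

Intersecting ℓ and m: solving the 2×2 system gives (x, y) = (2, -13/2).
Substitute into n: (2)(2) + (0)(-13/2) = 4.
But n requires 2 ≠ 4, so the three lines have no common point.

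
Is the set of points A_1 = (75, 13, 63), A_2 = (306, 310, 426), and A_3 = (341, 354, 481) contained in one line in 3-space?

No

A_1A_2 = (231, 297, 363), A_1A_3 = (266, 341, 418).
A_1A_2 × A_1A_3 = (363, 0, -231).
The cross product is nonzero, so the points do not lie on one line.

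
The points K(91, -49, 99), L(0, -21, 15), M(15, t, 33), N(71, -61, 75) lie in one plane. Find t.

-12

Normal to plane KLN: n = (-1680, -504, 1652); plane equation n·P = 35364.
Requiring n·M = 35364: (-504)t + (29316) = 35364.
So t = -12.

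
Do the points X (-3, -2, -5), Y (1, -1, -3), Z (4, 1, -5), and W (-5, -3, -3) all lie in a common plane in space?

No

With X as base: XY = (4, 1, 2), XZ = (7, 3, 0), XW = (-2, -1, 2).
XZ × XW = (6, -14, -1).
XY · (XZ × XW) = 8.
Since 8 ≠ 0, the four points are not coplanar.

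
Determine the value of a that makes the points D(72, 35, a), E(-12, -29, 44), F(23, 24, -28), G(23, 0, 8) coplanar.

The points are coplanar iff DE · (DF × DG) = 0.
Expanding, this is linear in a: (840)a + (28560) = 0.
So a = -34.

-34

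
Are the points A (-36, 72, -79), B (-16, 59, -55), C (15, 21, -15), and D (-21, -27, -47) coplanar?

The four points are coplanar iff the 3×3 determinant with rows AB, AC, AD is zero.
Rows: (20, -13, 24), (51, -51, 64), (15, -99, 32).
Expanding along the first row: (20)(4704) − (-13)(672) + (24)(-4284) = 0.
Zero determinant ⇒ coplanar.

Yes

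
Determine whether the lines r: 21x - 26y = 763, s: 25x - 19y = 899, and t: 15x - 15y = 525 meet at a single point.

Lines aᵢx + bᵢy = cᵢ with pairwise distinct directions are concurrent exactly when det[aᵢ bᵢ cᵢ] = 0.
Here the determinant is -4320.
Nonzero, so no common point exists.

No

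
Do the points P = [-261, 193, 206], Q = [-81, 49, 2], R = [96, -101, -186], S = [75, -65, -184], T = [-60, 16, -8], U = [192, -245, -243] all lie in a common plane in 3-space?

The plane through P, Q, R has normal n = PQ × PR = (-3528, -2268, -1512) and equation n·X = 171612.
Checking the remaining points: n·S = 161028, n·T = 187488, n·U = 245700.
Since n·S = 161028 ≠ 171612, S is off the plane and the points are not all coplanar.

No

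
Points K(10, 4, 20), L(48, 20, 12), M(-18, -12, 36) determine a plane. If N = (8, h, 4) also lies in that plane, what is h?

10

A normal to the plane is n = KL × KM = (128, -384, -160).
N lies in the plane iff n · KN = 0.
This gives (-384)h + (3840) = 0, so h = 10.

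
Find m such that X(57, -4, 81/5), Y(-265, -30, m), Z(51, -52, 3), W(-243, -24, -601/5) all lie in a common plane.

-656/5

Coplanarity ⇔ det[XY; XZ; XW] = 0.
Expanding, this is linear in m: (-14280)m + (-1873536) = 0.
So m = -656/5.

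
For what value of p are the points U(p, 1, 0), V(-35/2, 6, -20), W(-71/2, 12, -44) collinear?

-5/2

Direction VW = (-18, 6, -24). From the y-coordinate of U, the parameter along the line is τ = (1 − 6)/6 = -5/6.
Then p = (-35/2) + (-5/6)·(-18) = -5/2.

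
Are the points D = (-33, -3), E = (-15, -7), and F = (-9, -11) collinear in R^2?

No

DE = (18, -4), DF = (24, -8).
det[DE; DF] = (18)(-8) − (-4)(24) = -48.
The determinant is nonzero, so they are not collinear.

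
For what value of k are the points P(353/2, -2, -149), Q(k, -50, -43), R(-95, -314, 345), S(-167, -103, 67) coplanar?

Normal to plane PRS: n = (-17498, -111045, -159501/2); plane equation n·X = 18033035/2.
Requiring n·Q = 18033035/2: (-17498)k + (17963043/2) = 18033035/2.
So k = -2.

-2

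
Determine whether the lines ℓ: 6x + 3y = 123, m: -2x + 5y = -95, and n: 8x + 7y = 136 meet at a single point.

No

Intersecting ℓ and m: solving the 2×2 system gives (x, y) = (25, -9).
Substitute into n: (8)(25) + (7)(-9) = 137.
But n requires 136 ≠ 137, so the three lines have no common point.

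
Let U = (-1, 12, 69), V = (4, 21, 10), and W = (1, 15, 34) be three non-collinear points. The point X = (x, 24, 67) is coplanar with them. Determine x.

4

Coplanarity requires UV · (UW × UX) = 0.
UV = (5, 9, -59), UW = (2, 3, -35); the triple product is linear in x with coefficient -138 and constant term 552.
Setting it to zero: x = 4.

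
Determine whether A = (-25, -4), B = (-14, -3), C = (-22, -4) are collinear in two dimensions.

No

AB = (11, 1), AC = (3, 0).
If collinear, AC would be a scalar multiple of AB. But (11)·(0) ≠ (1)·(3) (difference -3), so they are not parallel; the points are not collinear.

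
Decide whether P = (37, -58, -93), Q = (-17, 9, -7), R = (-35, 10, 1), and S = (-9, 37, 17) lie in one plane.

Yes

A normal to the plane through P, Q, R is n = PQ × PR = (450, -1116, 1152).
The plane has equation n·X = -25758. For S: n·S = -25758.
Equal, so S lies in the plane and all four are coplanar.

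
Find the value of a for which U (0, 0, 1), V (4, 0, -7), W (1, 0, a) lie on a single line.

-1

Direction UV = (4, 0, -8). From the x-coordinate of W, the parameter along the line is τ = (1 − 0)/4 = 1/4.
Then a = 1 + 1/4·(-8) = -1.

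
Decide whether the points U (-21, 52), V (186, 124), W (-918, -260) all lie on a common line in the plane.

Yes

UV = (207, 72), UW = (-897, -312).
Twice the signed area of △UVW is (207)(-312) − (72)(-897) = 0.
The triangle is degenerate (zero area), so the points are collinear.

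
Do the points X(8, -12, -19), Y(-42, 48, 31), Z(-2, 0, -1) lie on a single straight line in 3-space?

No

XY = (-50, 60, 50), XZ = (-10, 12, 18).
XY × XZ = (480, 400, 0).
The cross product is nonzero, so the points do not lie on one line.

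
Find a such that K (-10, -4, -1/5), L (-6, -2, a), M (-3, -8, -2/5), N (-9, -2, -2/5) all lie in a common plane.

Normal to plane KMN: n = (6/5, 6/5, 18); plane equation n·P = -102/5.
Requiring n·L = -102/5: (18)a + (-48/5) = -102/5.
So a = -3/5.

-3/5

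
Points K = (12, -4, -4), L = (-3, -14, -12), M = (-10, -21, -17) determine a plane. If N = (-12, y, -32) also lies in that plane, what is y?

The plane through K, L, M has equation −6x − 19y + 35z = -136.
Substituting N: (-19)y + (-1048) = -136, so y = -48.

-48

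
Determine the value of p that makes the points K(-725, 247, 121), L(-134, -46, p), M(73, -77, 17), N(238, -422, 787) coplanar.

Coplanarity ⇔ det[KL; KM; KN] = 0.
Expanding, this is linear in p: (-221850)p + (43260750) = 0.
So p = 195.

195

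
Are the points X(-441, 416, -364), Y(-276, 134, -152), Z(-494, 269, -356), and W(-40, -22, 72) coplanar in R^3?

A normal to the plane through X, Y, Z is n = XY × XZ = (28908, -12556, -39201).
The plane has equation n·P = -3702560. For W: n·W = -3702560.
Equal, so W lies in the plane and all four are coplanar.

Yes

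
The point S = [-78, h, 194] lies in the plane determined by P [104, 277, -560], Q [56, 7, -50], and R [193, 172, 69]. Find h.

-293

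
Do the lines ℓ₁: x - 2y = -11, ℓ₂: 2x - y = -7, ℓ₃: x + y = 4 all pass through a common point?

Intersecting ℓ₁ and ℓ₂: solving the 2×2 system gives (x, y) = (-1, 5).
Substitute into ℓ₃: (1)(-1) + (1)(5) = 4.
This equals 4, so (-1, 5) lies on all three lines and they are concurrent.

Yes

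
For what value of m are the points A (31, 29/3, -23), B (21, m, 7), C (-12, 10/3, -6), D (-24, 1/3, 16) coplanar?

Coplanarity ⇔ det[AB; AC; AD] = 0.
Expanding, this is linear in m: (742)m + (-14098/3) = 0.
So m = 19/3.

19/3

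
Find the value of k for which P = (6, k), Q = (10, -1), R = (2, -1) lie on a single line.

The three points are collinear iff det[PQ; PR] = 0.
This determinant is linear in k: (-8)k + (-8) = 0, so k = -1.

-1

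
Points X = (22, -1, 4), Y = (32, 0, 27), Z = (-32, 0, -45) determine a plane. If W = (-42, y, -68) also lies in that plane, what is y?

A normal to the plane is n = XY × XZ = (-72, -752, 64).
W lies in the plane iff n · XW = 0.
This gives (-752)y + (-752) = 0, so y = -1.

-1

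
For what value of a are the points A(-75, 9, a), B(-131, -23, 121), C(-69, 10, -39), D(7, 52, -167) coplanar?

The points are coplanar iff AB · (AC × AD) = 0.
Expanding, this is linear in a: (-96)a + (7008) = 0.
So a = 73.

73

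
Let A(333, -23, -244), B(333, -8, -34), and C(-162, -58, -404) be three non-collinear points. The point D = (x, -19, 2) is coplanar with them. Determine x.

48

A normal to the plane is n = AB × AC = (4950, -103950, 7425).
D lies in the plane iff n · AD = 0.
This gives (4950)x + (-237600) = 0, so x = 48.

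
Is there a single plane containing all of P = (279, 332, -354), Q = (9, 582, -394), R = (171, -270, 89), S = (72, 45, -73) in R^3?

With P as base: PQ = (-270, 250, -40), PR = (-108, -602, 443), PS = (-207, -287, 281).
PR × PS = (-42021, -61353, -93618).
PQ · (PR × PS) = -247860.
Since -247860 ≠ 0, the four points are not coplanar.

No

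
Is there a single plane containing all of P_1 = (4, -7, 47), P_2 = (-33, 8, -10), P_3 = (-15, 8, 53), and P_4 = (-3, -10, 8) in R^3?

Yes

The four points are coplanar iff the 3×3 determinant with rows P_1P_2, P_1P_3, P_1P_4 is zero.
Rows: (-37, 15, -57), (-19, 15, 6), (-7, -3, -39).
Expanding along the first row: (-37)(-567) − (15)(783) + (-57)(162) = 0.
Zero determinant ⇒ coplanar.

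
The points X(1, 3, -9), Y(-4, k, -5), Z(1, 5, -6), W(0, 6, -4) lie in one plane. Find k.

4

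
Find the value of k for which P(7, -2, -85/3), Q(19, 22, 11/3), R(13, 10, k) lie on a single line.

Direction PQ = (12, 24, 32). From the x-coordinate of R, the parameter along the line is τ = (13 − 7)/12 = 1/2.
Then k = (-85/3) + 1/2·(32) = -37/3.

-37/3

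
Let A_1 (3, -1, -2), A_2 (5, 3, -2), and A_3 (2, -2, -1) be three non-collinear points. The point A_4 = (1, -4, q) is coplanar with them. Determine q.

The plane through A_1, A_2, A_3 has equation 4x − 2y + 2z = 10.
Substituting A_4: (2)q + (12) = 10, so q = -1.

-1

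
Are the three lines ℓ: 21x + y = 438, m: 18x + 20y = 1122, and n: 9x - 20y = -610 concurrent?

No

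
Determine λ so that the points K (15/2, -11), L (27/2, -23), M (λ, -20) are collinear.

12

The three points are collinear iff det[KL; KM] = 0.
This determinant is linear in λ: (12)λ + (-144) = 0, so λ = 12.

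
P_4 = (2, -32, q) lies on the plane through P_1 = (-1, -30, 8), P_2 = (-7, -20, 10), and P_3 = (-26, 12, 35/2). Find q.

Coplanarity requires P_1P_2 · (P_1P_3 × P_1P_4) = 0.
P_1P_2 = (-6, 10, 2), P_1P_3 = (-25, 42, 19/2); the triple product is linear in q with coefficient -2 and constant term 35.
Setting it to zero: q = 35/2.

35/2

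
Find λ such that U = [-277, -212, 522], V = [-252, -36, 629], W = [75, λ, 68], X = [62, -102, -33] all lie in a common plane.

41

Normal to plane UVX: n = (-109450, 50148, -56914); plane equation n·P = -10022834.
Requiring n·W = -10022834: (50148)λ + (-12078902) = -10022834.
So λ = 41.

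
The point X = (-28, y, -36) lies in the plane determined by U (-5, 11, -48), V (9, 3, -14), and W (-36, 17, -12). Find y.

17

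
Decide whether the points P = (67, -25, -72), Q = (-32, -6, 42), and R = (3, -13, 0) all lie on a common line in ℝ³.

PQ = (-99, 19, 114), PR = (-64, 12, 72).
Comparing components 3 and 1: (114)(-64) − (-99)(72) = -168 ≠ 0, so PQ and PR are not parallel and the points are not collinear.

No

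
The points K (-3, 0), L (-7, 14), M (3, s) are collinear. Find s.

-21

The three points are collinear iff det[KL; KM] = 0.
This determinant is linear in s: (-4)s + (-84) = 0, so s = -21.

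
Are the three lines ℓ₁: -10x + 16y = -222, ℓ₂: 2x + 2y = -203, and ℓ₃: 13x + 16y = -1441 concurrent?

Lines aᵢx + bᵢy = cᵢ with pairwise distinct directions are concurrent exactly when det[aᵢ bᵢ cᵢ] = 0.
Here the determinant is -1104.
Nonzero, so no common point exists.

No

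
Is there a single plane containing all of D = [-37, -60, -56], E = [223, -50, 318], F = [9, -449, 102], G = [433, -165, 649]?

A normal to the plane through D, E, F is n = DE × DF = (147066, -23876, -101600).
The plane has equation n·P = 1680718. For G: n·G = 1680718.
Equal, so G lies in the plane and all four are coplanar.

Yes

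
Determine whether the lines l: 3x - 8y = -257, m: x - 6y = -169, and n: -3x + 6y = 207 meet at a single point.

Yes

Lines aᵢx + bᵢy = cᵢ with pairwise distinct directions are concurrent exactly when det[aᵢ bᵢ cᵢ] = 0.
Here the determinant is 0.
It vanishes, so the lines are concurrent at (-19, 25).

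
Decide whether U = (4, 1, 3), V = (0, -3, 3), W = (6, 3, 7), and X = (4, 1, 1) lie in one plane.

Yes

With U as base: UV = (-4, -4, 0), UW = (2, 2, 4), UX = (0, 0, -2).
UW × UX = (-4, 4, 0).
UV · (UW × UX) = 0.
The scalar triple product vanishes, so the four points are coplanar.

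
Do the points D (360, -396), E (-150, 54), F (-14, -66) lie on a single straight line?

Yes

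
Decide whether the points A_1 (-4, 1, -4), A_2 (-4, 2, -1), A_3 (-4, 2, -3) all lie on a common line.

No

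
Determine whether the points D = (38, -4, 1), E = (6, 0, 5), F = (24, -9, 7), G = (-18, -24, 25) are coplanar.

A normal to the plane through D, E, F is n = DE × DF = (44, 136, 216).
The plane has equation n·P = 1344. For G: n·G = 1344.
Equal, so G lies in the plane and all four are coplanar.

Yes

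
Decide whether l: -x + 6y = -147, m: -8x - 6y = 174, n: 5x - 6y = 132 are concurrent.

No

The three lines meet at one point iff the augmented coefficient matrix [aᵢ bᵢ cᵢ] has rank < 3, i.e. its determinant vanishes.
Here the determinant is -162.
Nonzero, so no common point exists.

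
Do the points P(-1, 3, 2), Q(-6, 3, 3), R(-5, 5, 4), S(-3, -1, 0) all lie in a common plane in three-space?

Yes

With P as base: PQ = (-5, 0, 1), PR = (-4, 2, 2), PS = (-2, -4, -2).
PR × PS = (4, -12, 20).
PQ · (PR × PS) = 0.
The scalar triple product vanishes, so the four points are coplanar.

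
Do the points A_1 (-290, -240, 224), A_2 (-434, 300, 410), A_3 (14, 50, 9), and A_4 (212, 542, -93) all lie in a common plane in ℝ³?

The four points are coplanar iff the 3×3 determinant with rows A_1A_2, A_1A_3, A_1A_4 is zero.
Rows: (-144, 540, 186), (304, 290, -215), (502, 782, -317).
Expanding along the first row: (-144)(76200) − (540)(11562) + (186)(92148) = -76752.
Nonzero ⇒ not coplanar.

No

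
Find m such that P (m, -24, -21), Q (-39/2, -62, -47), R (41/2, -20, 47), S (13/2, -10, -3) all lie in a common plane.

-5/2

Coplanarity ⇔ det[PQ; PR; PS] = 0.
Expanding, this is linear in m: (3040)m + (7600) = 0.
So m = -5/2.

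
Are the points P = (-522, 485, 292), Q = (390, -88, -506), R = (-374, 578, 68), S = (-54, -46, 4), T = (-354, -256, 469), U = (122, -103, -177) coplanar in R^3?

The plane through P, Q, R has normal n = PQ × PR = (202566, 86184, 169620) and equation n·X = -14411172.
Checking the remaining points: n·S = -14224548, n·T = -14219688, n·U = -14186640.
Since n·S = -14224548 ≠ -14411172, S is off the plane and the points are not all coplanar.

No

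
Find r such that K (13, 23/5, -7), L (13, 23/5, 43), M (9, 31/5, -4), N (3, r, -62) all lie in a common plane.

Coplanarity ⇔ det[KL; KM; KN] = 0.
Expanding, this is linear in r: (-200)r + (1720) = 0.
So r = 43/5.

43/5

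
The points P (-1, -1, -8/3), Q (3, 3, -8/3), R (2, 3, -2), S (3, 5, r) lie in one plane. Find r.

-4/3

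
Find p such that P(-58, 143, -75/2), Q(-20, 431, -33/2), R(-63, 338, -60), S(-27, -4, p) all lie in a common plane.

12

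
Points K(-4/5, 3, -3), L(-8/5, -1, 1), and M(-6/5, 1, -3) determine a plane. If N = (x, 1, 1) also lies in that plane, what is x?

A normal to the plane is n = KL × KM = (8, -8/5, 0).
N lies in the plane iff n · KN = 0.
This gives (8)x + (48/5) = 0, so x = -6/5.

-6/5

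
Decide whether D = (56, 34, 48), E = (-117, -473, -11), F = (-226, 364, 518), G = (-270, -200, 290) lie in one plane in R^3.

Yes

The four points are coplanar iff the 3×3 determinant with rows DE, DF, DG is zero.
Rows: (-173, -507, -59), (-282, 330, 470), (-326, -234, 242).
Expanding along the first row: (-173)(189840) − (-507)(84976) + (-59)(173568) = 0.
Zero determinant ⇒ coplanar.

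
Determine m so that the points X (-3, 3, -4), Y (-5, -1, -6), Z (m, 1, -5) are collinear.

-4

Collinearity requires XY × XZ = 0; each component is linear in m.
The y-component gives (-2)m + (-8) = 0, so m = -4.
The remaining components then also vanish.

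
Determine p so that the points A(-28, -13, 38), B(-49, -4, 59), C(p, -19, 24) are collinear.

Direction AB = (-21, 9, 21). From the y-coordinate of C, the parameter along the line is τ = (-19 − (-13))/9 = -2/3.
Then p = (-28) + (-2/3)·(-21) = -14.

-14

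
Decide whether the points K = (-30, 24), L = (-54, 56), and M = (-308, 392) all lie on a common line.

No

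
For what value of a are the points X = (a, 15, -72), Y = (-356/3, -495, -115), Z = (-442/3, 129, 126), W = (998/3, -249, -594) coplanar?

The points are coplanar iff XY · (XZ × XW) = 0.
Expanding, this is linear in a: (358182)a + (6447276) = 0.
So a = -18.

-18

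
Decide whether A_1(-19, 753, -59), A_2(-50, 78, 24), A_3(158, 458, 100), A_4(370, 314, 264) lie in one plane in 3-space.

A normal to the plane through A_1, A_2, A_3 is n = A_1A_2 × A_1A_3 = (-82840, 19620, 128620).
The plane has equation n·P = 8759240. For A_4: n·A_4 = 9465560.
9465560 ≠ 8759240, so A_4 is off the plane.

No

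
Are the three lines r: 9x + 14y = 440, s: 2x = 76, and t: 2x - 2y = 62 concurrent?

Yes

Intersecting r and s: solving the 2×2 system gives (x, y) = (38, 7).
Substitute into t: (2)(38) + (-2)(7) = 62.
This equals 62, so (38, 7) lies on all three lines and they are concurrent.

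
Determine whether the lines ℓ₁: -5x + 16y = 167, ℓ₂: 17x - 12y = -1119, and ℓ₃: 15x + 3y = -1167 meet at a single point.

No

Intersecting ℓ₁ and ℓ₂: solving the 2×2 system gives (x, y) = (-75, -13).
Substitute into ℓ₃: (15)(-75) + (3)(-13) = -1164.
But ℓ₃ requires -1167 ≠ -1164, so the three lines have no common point.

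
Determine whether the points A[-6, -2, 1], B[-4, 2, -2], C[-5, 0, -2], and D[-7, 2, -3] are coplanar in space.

No

The four points are coplanar iff the 3×3 determinant with rows AB, AC, AD is zero.
Rows: (2, 4, -3), (1, 2, -3), (-1, 4, -4).
Expanding along the first row: (2)(4) − (4)(-7) + (-3)(6) = 18.
Nonzero ⇒ not coplanar.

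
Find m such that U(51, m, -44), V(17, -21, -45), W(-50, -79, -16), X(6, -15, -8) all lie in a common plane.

Coplanarity ⇔ det[UV; UW; UX] = 0.
Expanding, this is linear in m: (-2160)m + (34560) = 0.
So m = 16.

16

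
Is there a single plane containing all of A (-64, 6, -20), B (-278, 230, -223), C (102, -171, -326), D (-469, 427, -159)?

With A as base: AB = (-214, 224, -203), AC = (166, -177, -306), AD = (-405, 421, -139).
AC × AD = (153429, 147004, -1799).
AB · (AC × AD) = 460287.
Since 460287 ≠ 0, the four points are not coplanar.

No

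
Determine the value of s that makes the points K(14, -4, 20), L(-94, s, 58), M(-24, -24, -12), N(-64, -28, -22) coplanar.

32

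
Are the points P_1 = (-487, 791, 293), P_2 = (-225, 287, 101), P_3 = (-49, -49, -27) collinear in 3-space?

No

P_1P_2 = (262, -504, -192), P_1P_3 = (438, -840, -320).
Comparing components 3 and 1: (-192)(438) − (262)(-320) = -256 ≠ 0, so P_1P_2 and P_1P_3 are not parallel and the points are not collinear.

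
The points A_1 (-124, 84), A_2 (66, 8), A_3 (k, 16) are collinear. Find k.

The three points are collinear iff det[A_1A_2; A_1A_3] = 0.
This determinant is linear in k: (76)k + (-3496) = 0, so k = 46.

46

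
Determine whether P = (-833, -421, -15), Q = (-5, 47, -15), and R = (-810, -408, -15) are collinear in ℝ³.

Yes

PQ = (828, 468, 0), PR = (23, 13, 0).
Each component of PR is 1/36 times the corresponding component of PQ, so PR = 1/36·PQ and the points are collinear.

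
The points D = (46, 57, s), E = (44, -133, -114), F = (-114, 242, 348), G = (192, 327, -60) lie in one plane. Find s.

Coplanarity ⇔ det[DE; DF; DG] = 0.
Expanding, this is linear in s: (128180)s + (384540) = 0.
So s = -3.

-3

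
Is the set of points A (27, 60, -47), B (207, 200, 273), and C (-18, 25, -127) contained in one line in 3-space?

AB = (180, 140, 320), AC = (-45, -35, -80).
Each component of AC is -1/4 times the corresponding component of AB, so AC = -1/4·AB and the points are collinear.

Yes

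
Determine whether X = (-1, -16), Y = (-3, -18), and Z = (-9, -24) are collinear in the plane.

Yes

XY = (-2, -2), XZ = (-8, -8).
det[XY; XZ] = (-2)(-8) − (-2)(-8) = 0.
The determinant is zero, so the points are collinear.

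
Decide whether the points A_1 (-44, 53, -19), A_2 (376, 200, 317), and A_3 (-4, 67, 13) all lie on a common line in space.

A_1A_2 = (420, 147, 336), A_1A_3 = (40, 14, 32).
Each component of A_1A_3 is 2/21 times the corresponding component of A_1A_2, so A_1A_3 = 2/21·A_1A_2 and the points are collinear.

Yes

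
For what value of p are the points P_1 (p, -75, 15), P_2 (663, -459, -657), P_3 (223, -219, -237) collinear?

Collinearity requires P_1P_2 × P_1P_3 = 0; each component is linear in p.
The y-component gives (420)p + (17220) = 0, so p = -41.
The remaining components then also vanish.

-41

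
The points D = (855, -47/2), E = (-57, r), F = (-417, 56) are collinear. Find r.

The three points are collinear iff det[DE; DF] = 0.
This determinant is linear in r: (1272)r + (-42612) = 0, so r = 67/2.

67/2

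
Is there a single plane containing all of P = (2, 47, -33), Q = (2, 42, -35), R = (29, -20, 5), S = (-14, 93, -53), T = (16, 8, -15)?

Yes

The plane through P, Q, R has normal n = PQ × PR = (-324, -54, 135) and equation n·X = -7641.
Checking the remaining points: n·S = -7641, n·T = -7641.
All equal -7641, so all 5 points lie in one plane.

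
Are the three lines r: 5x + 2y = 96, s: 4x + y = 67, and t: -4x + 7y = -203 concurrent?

No

Intersecting r and s: solving the 2×2 system gives (x, y) = (38/3, 49/3).
Substitute into t: (-4)(38/3) + (7)(49/3) = 191/3.
But t requires -203 ≠ 191/3, so the three lines have no common point.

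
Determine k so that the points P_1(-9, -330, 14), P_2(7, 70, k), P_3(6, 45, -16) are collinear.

Collinearity requires P_1P_2 × P_1P_3 = 0; each component is linear in k.
The x-component gives (-375)k + (-6750) = 0, so k = -18.
The remaining components then also vanish.

-18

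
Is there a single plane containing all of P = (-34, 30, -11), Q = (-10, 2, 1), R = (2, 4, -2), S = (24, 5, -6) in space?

Yes

The four points are coplanar iff the 3×3 determinant with rows PQ, PR, PS is zero.
Rows: (24, -28, 12), (36, -26, 9), (58, -25, 5).
Expanding along the first row: (24)(95) − (-28)(-342) + (12)(608) = 0.
Zero determinant ⇒ coplanar.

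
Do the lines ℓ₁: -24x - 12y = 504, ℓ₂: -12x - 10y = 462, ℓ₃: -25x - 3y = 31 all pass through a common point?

No

Intersecting ℓ₁ and ℓ₂: solving the 2×2 system gives (x, y) = (21/4, -105/2).
Substitute into ℓ₃: (-25)(21/4) + (-3)(-105/2) = 105/4.
But ℓ₃ requires 31 ≠ 105/4, so the three lines have no common point.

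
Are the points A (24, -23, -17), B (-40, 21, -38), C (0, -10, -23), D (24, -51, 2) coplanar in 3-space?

No

With A as base: AB = (-64, 44, -21), AC = (-24, 13, -6), AD = (0, -28, 19).
AC × AD = (79, 456, 672).
AB · (AC × AD) = 896.
Since 896 ≠ 0, the four points are not coplanar.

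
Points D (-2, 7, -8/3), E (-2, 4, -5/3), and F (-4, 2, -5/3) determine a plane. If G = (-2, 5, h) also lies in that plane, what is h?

-2

Coplanarity requires DE · (DF × DG) = 0.
DE = (0, -3, 1), DF = (-2, -5, 1); the triple product is linear in h with coefficient -6 and constant term -12.
Setting it to zero: h = -2.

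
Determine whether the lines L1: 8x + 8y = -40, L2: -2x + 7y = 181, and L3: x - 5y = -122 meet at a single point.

Lines aᵢx + bᵢy = cᵢ with pairwise distinct directions are concurrent exactly when det[aᵢ bᵢ cᵢ] = 0.
Here the determinant is -216.
Nonzero, so no common point exists.

No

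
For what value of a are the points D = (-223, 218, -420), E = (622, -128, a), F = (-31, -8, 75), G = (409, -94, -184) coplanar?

-334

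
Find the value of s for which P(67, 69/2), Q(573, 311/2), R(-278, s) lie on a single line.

-48

The three points are collinear iff det[PQ; PR] = 0.
This determinant is linear in s: (506)s + (24288) = 0, so s = -48.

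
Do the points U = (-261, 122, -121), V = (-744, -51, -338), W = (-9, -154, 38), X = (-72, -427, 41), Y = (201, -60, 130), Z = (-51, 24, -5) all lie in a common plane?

The plane through U, V, W has normal n = UV × UW = (-87399, 22113, 176904) and equation n·P = 4103541.
Checking the remaining points: n·X = 4103541, n·Y = 4103541, n·Z = 4103541.
All equal 4103541, so all 6 points lie in one plane.

Yes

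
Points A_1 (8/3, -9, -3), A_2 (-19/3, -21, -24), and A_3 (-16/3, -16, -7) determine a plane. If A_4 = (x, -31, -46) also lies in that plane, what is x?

The plane through A_1, A_2, A_3 has equation −99x + 132y − 33z = -1353.
Substituting A_4: (-99)x + (-2574) = -1353, so x = -37/3.

-37/3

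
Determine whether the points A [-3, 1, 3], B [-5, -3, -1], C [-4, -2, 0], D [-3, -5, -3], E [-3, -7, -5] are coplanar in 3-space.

The plane through A, B, C has normal n = AB × AC = (0, -2, 2) and equation n·P = 4.
Checking the remaining points: n·D = 4, n·E = 4.
All equal 4, so all 5 points lie in one plane.

Yes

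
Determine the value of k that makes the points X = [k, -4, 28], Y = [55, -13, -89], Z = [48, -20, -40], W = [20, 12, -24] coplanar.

Coplanarity ⇔ det[XY; XZ; XW] = 0.
Expanding, this is linear in k: (1680)k + (-31920) = 0.
So k = 19.

19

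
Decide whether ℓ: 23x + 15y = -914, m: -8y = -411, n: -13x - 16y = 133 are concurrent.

Intersecting ℓ and m: solving the 2×2 system gives (x, y) = (-13477/184, 411/8).
Substitute into n: (-13)(-13477/184) + (-16)(411/8) = 23953/184.
But n requires 133 ≠ 23953/184, so the three lines have no common point.

No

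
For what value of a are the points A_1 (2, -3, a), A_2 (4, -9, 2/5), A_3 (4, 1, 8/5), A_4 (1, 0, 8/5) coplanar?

6/5

Coplanarity ⇔ det[A_1A_2; A_1A_3; A_1A_4] = 0.
Expanding, this is linear in a: (-30)a + (36) = 0.
So a = 6/5.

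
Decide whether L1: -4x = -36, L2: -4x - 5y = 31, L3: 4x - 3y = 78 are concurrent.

No

The three lines meet at one point iff the augmented coefficient matrix [aᵢ bᵢ cᵢ] has rank < 3, i.e. its determinant vanishes.
Here the determinant is 36.
Nonzero, so no common point exists.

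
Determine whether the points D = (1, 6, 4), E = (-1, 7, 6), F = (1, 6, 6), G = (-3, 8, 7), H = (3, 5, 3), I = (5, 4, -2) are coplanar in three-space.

Yes

The plane through D, E, F has normal n = DE × DF = (2, 4, 0) and equation n·P = 26.
Checking the remaining points: n·G = 26, n·H = 26, n·I = 26.
All equal 26, so all 6 points lie in one plane.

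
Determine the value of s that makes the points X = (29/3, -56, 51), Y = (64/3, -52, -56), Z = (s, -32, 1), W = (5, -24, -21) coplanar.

Normal to plane XYW: n = (3136, 4018/3, 392); plane equation n·P = -24696.
Requiring n·Z = -24696: (3136)s + (-127400/3) = -24696.
So s = 17/3.

17/3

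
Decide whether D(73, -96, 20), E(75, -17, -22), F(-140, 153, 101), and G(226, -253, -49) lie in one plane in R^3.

With D as base: DE = (2, 79, -42), DF = (-213, 249, 81), DG = (153, -157, -69).
DF × DG = (-4464, -2304, -4656).
DE · (DF × DG) = 4608.
Since 4608 ≠ 0, the four points are not coplanar.

No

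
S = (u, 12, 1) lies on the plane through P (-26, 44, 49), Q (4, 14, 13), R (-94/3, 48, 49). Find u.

Coplanarity requires PQ · (PR × PS) = 0.
PQ = (30, -30, -36), PR = (-16/3, 4, 0); the triple product is linear in u with coefficient 144 and constant term -480.
Setting it to zero: u = 10/3.

10/3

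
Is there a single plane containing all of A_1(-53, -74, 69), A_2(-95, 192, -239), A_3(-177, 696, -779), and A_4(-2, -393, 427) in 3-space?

Yes

The four points are coplanar iff the 3×3 determinant with rows A_1A_2, A_1A_3, A_1A_4 is zero.
Rows: (-42, 266, -308), (-124, 770, -848), (51, -319, 358).
Expanding along the first row: (-42)(5148) − (266)(-1144) + (-308)(286) = 0.
Zero determinant ⇒ coplanar.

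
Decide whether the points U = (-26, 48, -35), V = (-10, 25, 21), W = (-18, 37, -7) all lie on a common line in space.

UV = (16, -23, 56), UW = (8, -11, 28).
Comparing components 2 and 3: (-23)(28) − (56)(-11) = -28 ≠ 0, so UV and UW are not parallel and the points are not collinear.

No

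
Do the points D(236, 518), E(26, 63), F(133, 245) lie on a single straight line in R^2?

No

DE = (-210, -455), DF = (-103, -273).
If collinear, DF would be a scalar multiple of DE. But (-210)·(-273) ≠ (-455)·(-103) (difference 10465), so they are not parallel; the points are not collinear.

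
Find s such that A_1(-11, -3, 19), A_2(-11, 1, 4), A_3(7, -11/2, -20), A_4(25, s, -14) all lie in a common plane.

-20

The points are coplanar iff A_1A_2 · (A_1A_3 × A_1A_4) = 0.
Expanding, this is linear in s: (-270)s + (-5400) = 0.
So s = -20.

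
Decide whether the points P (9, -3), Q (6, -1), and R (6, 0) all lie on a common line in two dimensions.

PQ = (-3, 2), PR = (-3, 3).
Twice the signed area of △PQR is (-3)(3) − (2)(-3) = -3.
The area is nonzero, so the three points are not collinear.

No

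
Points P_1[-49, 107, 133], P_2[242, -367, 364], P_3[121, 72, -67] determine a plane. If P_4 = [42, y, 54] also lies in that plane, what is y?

Coplanarity requires P_1P_2 · (P_1P_3 × P_1P_4) = 0.
P_1P_2 = (291, -474, 231), P_1P_3 = (170, -35, -200); the triple product is linear in y with coefficient 97470 and constant term -6627960.
Setting it to zero: y = 68.

68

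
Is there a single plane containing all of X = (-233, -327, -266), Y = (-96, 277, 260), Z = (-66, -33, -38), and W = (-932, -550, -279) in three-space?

Yes

A normal to the plane through X, Y, Z is n = XY × XZ = (-16932, 56606, -60590).
The plane has equation n·P = 1551934. For W: n·W = 1551934.
Equal, so W lies in the plane and all four are coplanar.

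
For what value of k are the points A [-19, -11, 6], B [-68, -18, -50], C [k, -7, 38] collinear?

Direction AB = (-49, -7, -56). From the y-coordinate of C, the parameter along the line is τ = (-7 − (-11))/(-7) = -4/7.
Then k = (-19) + (-4/7)·(-49) = 9.

9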